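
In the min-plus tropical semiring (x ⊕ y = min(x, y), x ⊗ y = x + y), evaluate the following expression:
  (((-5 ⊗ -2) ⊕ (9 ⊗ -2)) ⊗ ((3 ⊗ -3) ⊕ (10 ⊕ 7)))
(((-5 ⊗ -2) ⊕ (9 ⊗ -2)) ⊗ ((3 ⊗ -3) ⊕ (10 ⊕ 7))) = -7

Expand innermost to outermost. Recall ⊕ takes the minimum of its arguments and ⊗ takes their sum. Working out the expression (((-5 ⊗ -2) ⊕ (9 ⊗ -2)) ⊗ ((3 ⊗ -3) ⊕ (10 ⊕ 7))) gives -7.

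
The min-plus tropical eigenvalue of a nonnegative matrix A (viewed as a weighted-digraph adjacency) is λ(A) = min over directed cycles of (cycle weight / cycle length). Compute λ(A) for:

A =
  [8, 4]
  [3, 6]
λ(A) = 7/2

Enumerate directed cycles and compute their means (weight / length). Sample:
  cycle 0 → 0: weight = 8, length = 1, mean = 8/1 ≈ 8.000
  cycle 1 → 1: weight = 6, length = 1, mean = 6/1 ≈ 6.000
  cycle 0 → 1 → 0: weight = 7, length = 2, mean = 7/2 ≈ 3.500
  cycle 1 → 0 → 1: weight = 7, length = 2, mean = 7/2 ≈ 3.500
Minimum mean = 3.500, attained e.g. along the cycle 0 → 1 → 0 with weight 7 and length 2. So λ(A) = 7/2 = 7/2.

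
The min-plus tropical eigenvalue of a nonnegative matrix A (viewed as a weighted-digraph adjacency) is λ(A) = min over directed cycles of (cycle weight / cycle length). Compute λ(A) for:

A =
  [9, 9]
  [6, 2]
λ(A) = 2

Enumerate directed cycles and compute their means (weight / length). Sample:
  cycle 0 → 0: weight = 9, length = 1, mean = 9/1 ≈ 9.000
  cycle 1 → 1: weight = 2, length = 1, mean = 2/1 ≈ 2.000
  cycle 0 → 1 → 0: weight = 15, length = 2, mean = 15/2 ≈ 7.500
  cycle 1 → 0 → 1: weight = 15, length = 2, mean = 15/2 ≈ 7.500
Minimum mean = 2.000, attained e.g. along the cycle 1 → 1 with weight 2 and length 1. So λ(A) = 2/1 = 2.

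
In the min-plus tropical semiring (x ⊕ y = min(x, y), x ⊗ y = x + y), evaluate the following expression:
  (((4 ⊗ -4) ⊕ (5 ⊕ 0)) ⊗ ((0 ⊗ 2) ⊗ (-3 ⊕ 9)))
(((4 ⊗ -4) ⊕ (5 ⊕ 0)) ⊗ ((0 ⊗ 2) ⊗ (-3 ⊕ 9))) = -1

Expand innermost to outermost. Recall ⊕ takes the minimum of its arguments and ⊗ takes their sum. Working out the expression (((4 ⊗ -4) ⊕ (5 ⊕ 0)) ⊗ ((0 ⊗ 2) ⊗ (-3 ⊕ 9))) gives -1.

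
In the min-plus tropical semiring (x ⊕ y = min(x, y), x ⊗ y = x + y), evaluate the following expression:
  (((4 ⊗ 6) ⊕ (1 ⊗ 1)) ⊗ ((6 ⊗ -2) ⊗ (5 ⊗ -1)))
(((4 ⊗ 6) ⊕ (1 ⊗ 1)) ⊗ ((6 ⊗ -2) ⊗ (5 ⊗ -1))) = 10

Expand innermost to outermost. Recall ⊕ takes the minimum of its arguments and ⊗ takes their sum. Working out the expression (((4 ⊗ 6) ⊕ (1 ⊗ 1)) ⊗ ((6 ⊗ -2) ⊗ (5 ⊗ -1))) gives 10.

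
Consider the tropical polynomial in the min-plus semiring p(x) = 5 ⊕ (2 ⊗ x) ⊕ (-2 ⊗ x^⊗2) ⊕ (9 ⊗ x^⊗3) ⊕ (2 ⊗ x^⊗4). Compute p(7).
p(7) = 5

A tropical monomial a ⊗ x^⊗i evaluates to a + i · x. Evaluating each term at x = 7:
  Term 0 contributes 5 + 0 · 7 = 5
  Term 1 contributes 2 + 1 · 7 = 9
  Term 2 contributes -2 + 2 · 7 = 12
  Term 3 contributes 9 + 3 · 7 = 30
  Term 4 contributes 2 + 4 · 7 = 30
p(7) = ⊕ of these = min[5, 9, 12, 30, 30] = 5.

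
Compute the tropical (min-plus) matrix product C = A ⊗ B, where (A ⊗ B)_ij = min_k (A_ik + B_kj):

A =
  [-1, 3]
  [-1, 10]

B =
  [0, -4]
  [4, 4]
A ⊗ B =
  [-1, -5]
  [-1, -5]

Apply the min-plus product entry-by-entry:
  C[0][0] = min over k of (A[0][0] + B[0][0] = -1 + 0 = -1, A[0][1] + B[1][0] = 3 + 4 = 7) = -1 (attained at k = 0)
  C[0][1] = min over k of (A[0][0] + B[0][1] = -1 + -4 = -5, A[0][1] + B[1][1] = 3 + 4 = 7) = -5 (attained at k = 0)
  C[1][0] = min over k of (A[1][0] + B[0][0] = -1 + 0 = -1, A[1][1] + B[1][0] = 10 + 4 = 14) = -1 (attained at k = 0)
  C[1][1] = min over k of (A[1][0] + B[0][1] = -1 + -4 = -5, A[1][1] + B[1][1] = 10 + 4 = 14) = -5 (attained at k = 0)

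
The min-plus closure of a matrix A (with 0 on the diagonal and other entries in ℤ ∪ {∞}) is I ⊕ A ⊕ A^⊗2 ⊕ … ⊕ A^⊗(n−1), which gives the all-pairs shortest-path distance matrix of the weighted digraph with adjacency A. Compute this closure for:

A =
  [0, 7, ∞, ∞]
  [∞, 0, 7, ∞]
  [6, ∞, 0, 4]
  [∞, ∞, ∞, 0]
Closure =
  [0, 7, 14, 18]
  [13, 0, 7, 11]
  [6, 13, 0, 4]
  [∞, ∞, ∞, 0]

This is the Floyd-Warshall all-pairs shortest-path computation. For each intermediate vertex k = 0, 1, …, 3, update dist[i][j] ← min(dist[i][j], dist[i][k] + dist[k][j]). The final matrix gives, for each (i, j), the minimum total weight of any directed path from i to j (possibly empty when i = j).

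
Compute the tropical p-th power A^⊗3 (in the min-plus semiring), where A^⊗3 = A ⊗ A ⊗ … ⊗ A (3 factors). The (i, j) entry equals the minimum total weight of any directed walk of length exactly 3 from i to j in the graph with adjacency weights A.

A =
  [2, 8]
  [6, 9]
A^⊗3 =
  [6, 12]
  [10, 16]

Each entry (A^⊗3)_ij equals the minimum over all length-3 walks i = v_0 → v_1 → … → v_3 = j of Σ_t A[v_t][v_{t+1}]. For example, for (i, j) = (0, 1) we minimise over 4 possible intermediate vertex sequences; the minimum is 12, attained along the walk 0 → 0 → 0 → 1.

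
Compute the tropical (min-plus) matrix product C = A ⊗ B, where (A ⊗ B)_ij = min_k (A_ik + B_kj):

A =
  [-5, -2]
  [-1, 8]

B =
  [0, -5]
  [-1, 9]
A ⊗ B =
  [-5, -10]
  [-1, -6]

Apply the min-plus product entry-by-entry:
  C[0][0] = min over k of (A[0][0] + B[0][0] = -5 + 0 = -5, A[0][1] + B[1][0] = -2 + -1 = -3) = -5 (attained at k = 0)
  C[0][1] = min over k of (A[0][0] + B[0][1] = -5 + -5 = -10, A[0][1] + B[1][1] = -2 + 9 = 7) = -10 (attained at k = 0)
  C[1][0] = min over k of (A[1][0] + B[0][0] = -1 + 0 = -1, A[1][1] + B[1][0] = 8 + -1 = 7) = -1 (attained at k = 0)
  C[1][1] = min over k of (A[1][0] + B[0][1] = -1 + -5 = -6, A[1][1] + B[1][1] = 8 + 9 = 17) = -6 (attained at k = 0)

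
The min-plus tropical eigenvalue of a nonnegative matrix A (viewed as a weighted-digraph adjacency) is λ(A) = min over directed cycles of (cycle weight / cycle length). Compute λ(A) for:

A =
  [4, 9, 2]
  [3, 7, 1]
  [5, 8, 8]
λ(A) = 7/2

Enumerate directed cycles and compute their means (weight / length). Sample:
  cycle 0 → 0: weight = 4, length = 1, mean = 4/1 ≈ 4.000
  cycle 1 → 1: weight = 7, length = 1, mean = 7/1 ≈ 7.000
  cycle 2 → 2: weight = 8, length = 1, mean = 8/1 ≈ 8.000
  cycle 0 → 1 → 0: weight = 12, length = 2, mean = 12/2 ≈ 6.000
  cycle 0 → 2 → 0: weight = 7, length = 2, mean = 7/2 ≈ 3.500
  cycle 1 → 0 → 1: weight = 12, length = 2, mean = 12/2 ≈ 6.000
Minimum mean = 3.500, attained e.g. along the cycle 0 → 2 → 0 with weight 7 and length 2. So λ(A) = 7/2 = 7/2.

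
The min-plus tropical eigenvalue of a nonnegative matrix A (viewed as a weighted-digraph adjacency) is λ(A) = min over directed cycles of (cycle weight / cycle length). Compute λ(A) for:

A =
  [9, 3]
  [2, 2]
λ(A) = 2

Enumerate directed cycles and compute their means (weight / length). Sample:
  cycle 0 → 0: weight = 9, length = 1, mean = 9/1 ≈ 9.000
  cycle 1 → 1: weight = 2, length = 1, mean = 2/1 ≈ 2.000
  cycle 0 → 1 → 0: weight = 5, length = 2, mean = 5/2 ≈ 2.500
  cycle 1 → 0 → 1: weight = 5, length = 2, mean = 5/2 ≈ 2.500
Minimum mean = 2.000, attained e.g. along the cycle 1 → 1 with weight 2 and length 1. So λ(A) = 2/1 = 2.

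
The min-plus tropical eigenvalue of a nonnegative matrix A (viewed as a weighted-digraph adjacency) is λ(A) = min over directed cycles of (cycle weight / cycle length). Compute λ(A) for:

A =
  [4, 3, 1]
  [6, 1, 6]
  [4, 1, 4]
λ(A) = 1

Enumerate directed cycles and compute their means (weight / length). Sample:
  cycle 0 → 0: weight = 4, length = 1, mean = 4/1 ≈ 4.000
  cycle 1 → 1: weight = 1, length = 1, mean = 1/1 ≈ 1.000
  cycle 2 → 2: weight = 4, length = 1, mean = 4/1 ≈ 4.000
  cycle 0 → 1 → 0: weight = 9, length = 2, mean = 9/2 ≈ 4.500
  cycle 0 → 2 → 0: weight = 5, length = 2, mean = 5/2 ≈ 2.500
  cycle 1 → 0 → 1: weight = 9, length = 2, mean = 9/2 ≈ 4.500
Minimum mean = 1.000, attained e.g. along the cycle 1 → 1 with weight 1 and length 1. So λ(A) = 1/1 = 1.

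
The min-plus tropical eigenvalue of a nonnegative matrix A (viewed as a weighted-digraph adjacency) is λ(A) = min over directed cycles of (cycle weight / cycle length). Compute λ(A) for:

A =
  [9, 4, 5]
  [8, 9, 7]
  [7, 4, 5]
λ(A) = 5

Enumerate directed cycles and compute their means (weight / length). Sample:
  cycle 0 → 0: weight = 9, length = 1, mean = 9/1 ≈ 9.000
  cycle 1 → 1: weight = 9, length = 1, mean = 9/1 ≈ 9.000
  cycle 2 → 2: weight = 5, length = 1, mean = 5/1 ≈ 5.000
  cycle 0 → 1 → 0: weight = 12, length = 2, mean = 12/2 ≈ 6.000
  cycle 0 → 2 → 0: weight = 12, length = 2, mean = 12/2 ≈ 6.000
  cycle 1 → 0 → 1: weight = 12, length = 2, mean = 12/2 ≈ 6.000
Minimum mean = 5.000, attained e.g. along the cycle 2 → 2 with weight 5 and length 1. So λ(A) = 5/1 = 5.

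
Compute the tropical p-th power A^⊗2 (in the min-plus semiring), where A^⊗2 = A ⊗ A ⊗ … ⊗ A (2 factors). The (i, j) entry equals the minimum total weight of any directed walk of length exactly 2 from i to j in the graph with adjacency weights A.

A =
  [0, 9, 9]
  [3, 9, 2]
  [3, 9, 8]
A^⊗2 =
  [0, 9, 9]
  [3, 11, 10]
  [3, 12, 11]

Each entry (A^⊗2)_ij equals the minimum over all length-2 walks i = v_0 → v_1 → … → v_2 = j of Σ_t A[v_t][v_{t+1}]. For example, for (i, j) = (0, 2) we minimise over 3 possible intermediate vertex sequences; the minimum is 9, attained along the walk 0 → 0 → 2.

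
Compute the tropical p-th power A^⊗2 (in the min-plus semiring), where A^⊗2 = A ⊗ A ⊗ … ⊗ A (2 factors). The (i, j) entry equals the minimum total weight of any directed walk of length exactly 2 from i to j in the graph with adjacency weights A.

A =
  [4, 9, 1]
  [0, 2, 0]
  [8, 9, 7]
A^⊗2 =
  [8, 10, 5]
  [2, 4, 1]
  [9, 11, 9]

Each entry (A^⊗2)_ij equals the minimum over all length-2 walks i = v_0 → v_1 → … → v_2 = j of Σ_t A[v_t][v_{t+1}]. For example, for (i, j) = (0, 2) we minimise over 3 possible intermediate vertex sequences; the minimum is 5, attained along the walk 0 → 0 → 2.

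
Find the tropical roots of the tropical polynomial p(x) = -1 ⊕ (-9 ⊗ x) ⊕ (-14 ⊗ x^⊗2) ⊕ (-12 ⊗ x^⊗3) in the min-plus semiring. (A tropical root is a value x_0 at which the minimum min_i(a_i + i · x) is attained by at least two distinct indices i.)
Roots: {-2, 5, 8}

Each tropical root is a break point of the lower envelope of the lines y = a_i + i · x (there are 4 lines, with slopes 0, 1, ..., 3). Only the lines that attain the minimum somewhere contribute to roots; other lines are dominated. Here the surviving (envelope) indices are i = 3, i = 2, i = 1, i = 0.
Intersections between consecutive envelope lines give the roots: for adjacent envelope indices i < j the intersection is x = (a_i − a_j) / (j − i). Reading off the sorted break points: {-2, 5, 8}.
Verification: at each break x_0, at least two indices attain the minimum of min_i(a_i + i · x_0).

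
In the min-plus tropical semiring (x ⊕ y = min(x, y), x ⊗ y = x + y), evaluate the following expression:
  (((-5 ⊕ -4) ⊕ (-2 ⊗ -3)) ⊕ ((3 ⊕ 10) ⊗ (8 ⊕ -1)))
(((-5 ⊕ -4) ⊕ (-2 ⊗ -3)) ⊕ ((3 ⊕ 10) ⊗ (8 ⊕ -1))) = -5

Expand innermost to outermost. Recall ⊕ takes the minimum of its arguments and ⊗ takes their sum. Working out the expression (((-5 ⊕ -4) ⊕ (-2 ⊗ -3)) ⊕ ((3 ⊕ 10) ⊗ (8 ⊕ -1))) gives -5.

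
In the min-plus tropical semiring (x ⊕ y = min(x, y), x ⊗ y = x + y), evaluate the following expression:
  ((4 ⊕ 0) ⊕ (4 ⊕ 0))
((4 ⊕ 0) ⊕ (4 ⊕ 0)) = 0

Expand innermost to outermost. Recall ⊕ takes the minimum of its arguments and ⊗ takes their sum. Working out the expression ((4 ⊕ 0) ⊕ (4 ⊕ 0)) gives 0.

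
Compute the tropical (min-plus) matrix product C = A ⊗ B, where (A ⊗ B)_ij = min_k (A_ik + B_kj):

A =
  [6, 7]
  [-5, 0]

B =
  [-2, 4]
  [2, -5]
A ⊗ B =
  [4, 2]
  [-7, -5]

Apply the min-plus product entry-by-entry:
  C[0][0] = min over k of (A[0][0] + B[0][0] = 6 + -2 = 4, A[0][1] + B[1][0] = 7 + 2 = 9) = 4 (attained at k = 0)
  C[0][1] = min over k of (A[0][0] + B[0][1] = 6 + 4 = 10, A[0][1] + B[1][1] = 7 + -5 = 2) = 2 (attained at k = 1)
  C[1][0] = min over k of (A[1][0] + B[0][0] = -5 + -2 = -7, A[1][1] + B[1][0] = 0 + 2 = 2) = -7 (attained at k = 0)
  C[1][1] = min over k of (A[1][0] + B[0][1] = -5 + 4 = -1, A[1][1] + B[1][1] = 0 + -5 = -5) = -5 (attained at k = 1)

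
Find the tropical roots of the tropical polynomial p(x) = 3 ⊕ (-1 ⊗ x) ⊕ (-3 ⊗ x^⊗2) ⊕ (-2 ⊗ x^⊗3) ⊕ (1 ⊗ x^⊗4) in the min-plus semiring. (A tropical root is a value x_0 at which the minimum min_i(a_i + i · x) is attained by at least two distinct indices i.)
Roots: {-3, -1, 2, 4}

Each tropical root is a break point of the lower envelope of the lines y = a_i + i · x (there are 5 lines, with slopes 0, 1, ..., 4). Only the lines that attain the minimum somewhere contribute to roots; other lines are dominated. Here the surviving (envelope) indices are i = 4, i = 3, i = 2, i = 1, i = 0.
Intersections between consecutive envelope lines give the roots: for adjacent envelope indices i < j the intersection is x = (a_i − a_j) / (j − i). Reading off the sorted break points: {-3, -1, 2, 4}.
Verification: at each break x_0, at least two indices attain the minimum of min_i(a_i + i · x_0).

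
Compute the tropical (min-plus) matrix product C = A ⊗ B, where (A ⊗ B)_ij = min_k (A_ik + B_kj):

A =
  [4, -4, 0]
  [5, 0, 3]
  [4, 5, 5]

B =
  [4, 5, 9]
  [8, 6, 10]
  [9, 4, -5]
A ⊗ B =
  [4, 2, -5]
  [8, 6, -2]
  [8, 9, 0]

Apply the min-plus product entry-by-entry:
  C[0][0] = min over k of (A[0][0] + B[0][0] = 4 + 4 = 8, A[0][1] + B[1][0] = -4 + 8 = 4, A[0][2] + B[2][0] = 0 + 9 = 9) = 4 (attained at k = 1)
  C[0][1] = min over k of (A[0][0] + B[0][1] = 4 + 5 = 9, A[0][1] + B[1][1] = -4 + 6 = 2, A[0][2] + B[2][1] = 0 + 4 = 4) = 2 (attained at k = 1)
  C[0][2] = min over k of (A[0][0] + B[0][2] = 4 + 9 = 13, A[0][1] + B[1][2] = -4 + 10 = 6, A[0][2] + B[2][2] = 0 + -5 = -5) = -5 (attained at k = 2)
  C[1][0] = min over k of (A[1][0] + B[0][0] = 5 + 4 = 9, A[1][1] + B[1][0] = 0 + 8 = 8, A[1][2] + B[2][0] = 3 + 9 = 12) = 8 (attained at k = 1)
  C[1][1] = min over k of (A[1][0] + B[0][1] = 5 + 5 = 10, A[1][1] + B[1][1] = 0 + 6 = 6, A[1][2] + B[2][1] = 3 + 4 = 7) = 6 (attained at k = 1)
  C[1][2] = min over k of (A[1][0] + B[0][2] = 5 + 9 = 14, A[1][1] + B[1][2] = 0 + 10 = 10, A[1][2] + B[2][2] = 3 + -5 = -2) = -2 (attained at k = 2)
  C[2][0] = min over k of (A[2][0] + B[0][0] = 4 + 4 = 8, A[2][1] + B[1][0] = 5 + 8 = 13, A[2][2] + B[2][0] = 5 + 9 = 14) = 8 (attained at k = 0)
  C[2][1] = min over k of (A[2][0] + B[0][1] = 4 + 5 = 9, A[2][1] + B[1][1] = 5 + 6 = 11, A[2][2] + B[2][1] = 5 + 4 = 9) = 9 (attained at k = 0)
  C[2][2] = min over k of (A[2][0] + B[0][2] = 4 + 9 = 13, A[2][1] + B[1][2] = 5 + 10 = 15, A[2][2] + B[2][2] = 5 + -5 = 0) = 0 (attained at k = 2)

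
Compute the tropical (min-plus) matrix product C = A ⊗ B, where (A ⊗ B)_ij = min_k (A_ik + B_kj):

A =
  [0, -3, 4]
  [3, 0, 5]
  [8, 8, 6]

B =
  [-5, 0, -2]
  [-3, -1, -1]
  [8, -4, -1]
A ⊗ B =
  [-6, -4, -4]
  [-3, -1, -1]
  [3, 2, 5]

Apply the min-plus product entry-by-entry:
  C[0][0] = min over k of (A[0][0] + B[0][0] = 0 + -5 = -5, A[0][1] + B[1][0] = -3 + -3 = -6, A[0][2] + B[2][0] = 4 + 8 = 12) = -6 (attained at k = 1)
  C[0][1] = min over k of (A[0][0] + B[0][1] = 0 + 0 = 0, A[0][1] + B[1][1] = -3 + -1 = -4, A[0][2] + B[2][1] = 4 + -4 = 0) = -4 (attained at k = 1)
  C[0][2] = min over k of (A[0][0] + B[0][2] = 0 + -2 = -2, A[0][1] + B[1][2] = -3 + -1 = -4, A[0][2] + B[2][2] = 4 + -1 = 3) = -4 (attained at k = 1)
  C[1][0] = min over k of (A[1][0] + B[0][0] = 3 + -5 = -2, A[1][1] + B[1][0] = 0 + -3 = -3, A[1][2] + B[2][0] = 5 + 8 = 13) = -3 (attained at k = 1)
  C[1][1] = min over k of (A[1][0] + B[0][1] = 3 + 0 = 3, A[1][1] + B[1][1] = 0 + -1 = -1, A[1][2] + B[2][1] = 5 + -4 = 1) = -1 (attained at k = 1)
  C[1][2] = min over k of (A[1][0] + B[0][2] = 3 + -2 = 1, A[1][1] + B[1][2] = 0 + -1 = -1, A[1][2] + B[2][2] = 5 + -1 = 4) = -1 (attained at k = 1)
  C[2][0] = min over k of (A[2][0] + B[0][0] = 8 + -5 = 3, A[2][1] + B[1][0] = 8 + -3 = 5, A[2][2] + B[2][0] = 6 + 8 = 14) = 3 (attained at k = 0)
  C[2][1] = min over k of (A[2][0] + B[0][1] = 8 + 0 = 8, A[2][1] + B[1][1] = 8 + -1 = 7, A[2][2] + B[2][1] = 6 + -4 = 2) = 2 (attained at k = 2)
  C[2][2] = min over k of (A[2][0] + B[0][2] = 8 + -2 = 6, A[2][1] + B[1][2] = 8 + -1 = 7, A[2][2] + B[2][2] = 6 + -1 = 5) = 5 (attained at k = 2)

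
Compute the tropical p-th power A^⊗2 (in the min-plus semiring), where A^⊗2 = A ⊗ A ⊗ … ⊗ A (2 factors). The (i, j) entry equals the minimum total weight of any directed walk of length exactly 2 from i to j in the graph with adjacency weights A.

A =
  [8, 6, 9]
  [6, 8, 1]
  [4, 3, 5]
A^⊗2 =
  [12, 12, 7]
  [5, 4, 6]
  [9, 8, 4]

Each entry (A^⊗2)_ij equals the minimum over all length-2 walks i = v_0 → v_1 → … → v_2 = j of Σ_t A[v_t][v_{t+1}]. For example, for (i, j) = (0, 2) we minimise over 3 possible intermediate vertex sequences; the minimum is 7, attained along the walk 0 → 1 → 2.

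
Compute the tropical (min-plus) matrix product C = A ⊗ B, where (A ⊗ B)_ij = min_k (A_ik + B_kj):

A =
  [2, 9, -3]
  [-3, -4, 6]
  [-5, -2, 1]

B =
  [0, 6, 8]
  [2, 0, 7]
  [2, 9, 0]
A ⊗ B =
  [-1, 6, -3]
  [-3, -4, 3]
  [-5, -2, 1]

Apply the min-plus product entry-by-entry:
  C[0][0] = min over k of (A[0][0] + B[0][0] = 2 + 0 = 2, A[0][1] + B[1][0] = 9 + 2 = 11, A[0][2] + B[2][0] = -3 + 2 = -1) = -1 (attained at k = 2)
  C[0][1] = min over k of (A[0][0] + B[0][1] = 2 + 6 = 8, A[0][1] + B[1][1] = 9 + 0 = 9, A[0][2] + B[2][1] = -3 + 9 = 6) = 6 (attained at k = 2)
  C[0][2] = min over k of (A[0][0] + B[0][2] = 2 + 8 = 10, A[0][1] + B[1][2] = 9 + 7 = 16, A[0][2] + B[2][2] = -3 + 0 = -3) = -3 (attained at k = 2)
  C[1][0] = min over k of (A[1][0] + B[0][0] = -3 + 0 = -3, A[1][1] + B[1][0] = -4 + 2 = -2, A[1][2] + B[2][0] = 6 + 2 = 8) = -3 (attained at k = 0)
  C[1][1] = min over k of (A[1][0] + B[0][1] = -3 + 6 = 3, A[1][1] + B[1][1] = -4 + 0 = -4, A[1][2] + B[2][1] = 6 + 9 = 15) = -4 (attained at k = 1)
  C[1][2] = min over k of (A[1][0] + B[0][2] = -3 + 8 = 5, A[1][1] + B[1][2] = -4 + 7 = 3, A[1][2] + B[2][2] = 6 + 0 = 6) = 3 (attained at k = 1)
  C[2][0] = min over k of (A[2][0] + B[0][0] = -5 + 0 = -5, A[2][1] + B[1][0] = -2 + 2 = 0, A[2][2] + B[2][0] = 1 + 2 = 3) = -5 (attained at k = 0)
  C[2][1] = min over k of (A[2][0] + B[0][1] = -5 + 6 = 1, A[2][1] + B[1][1] = -2 + 0 = -2, A[2][2] + B[2][1] = 1 + 9 = 10) = -2 (attained at k = 1)
  C[2][2] = min over k of (A[2][0] + B[0][2] = -5 + 8 = 3, A[2][1] + B[1][2] = -2 + 7 = 5, A[2][2] + B[2][2] = 1 + 0 = 1) = 1 (attained at k = 2)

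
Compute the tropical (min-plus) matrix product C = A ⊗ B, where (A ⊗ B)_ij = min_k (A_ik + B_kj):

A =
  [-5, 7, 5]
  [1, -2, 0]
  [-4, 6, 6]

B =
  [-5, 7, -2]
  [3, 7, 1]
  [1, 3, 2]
A ⊗ B =
  [-10, 2, -7]
  [-4, 3, -1]
  [-9, 3, -6]

Apply the min-plus product entry-by-entry:
  C[0][0] = min over k of (A[0][0] + B[0][0] = -5 + -5 = -10, A[0][1] + B[1][0] = 7 + 3 = 10, A[0][2] + B[2][0] = 5 + 1 = 6) = -10 (attained at k = 0)
  C[0][1] = min over k of (A[0][0] + B[0][1] = -5 + 7 = 2, A[0][1] + B[1][1] = 7 + 7 = 14, A[0][2] + B[2][1] = 5 + 3 = 8) = 2 (attained at k = 0)
  C[0][2] = min over k of (A[0][0] + B[0][2] = -5 + -2 = -7, A[0][1] + B[1][2] = 7 + 1 = 8, A[0][2] + B[2][2] = 5 + 2 = 7) = -7 (attained at k = 0)
  C[1][0] = min over k of (A[1][0] + B[0][0] = 1 + -5 = -4, A[1][1] + B[1][0] = -2 + 3 = 1, A[1][2] + B[2][0] = 0 + 1 = 1) = -4 (attained at k = 0)
  C[1][1] = min over k of (A[1][0] + B[0][1] = 1 + 7 = 8, A[1][1] + B[1][1] = -2 + 7 = 5, A[1][2] + B[2][1] = 0 + 3 = 3) = 3 (attained at k = 2)
  C[1][2] = min over k of (A[1][0] + B[0][2] = 1 + -2 = -1, A[1][1] + B[1][2] = -2 + 1 = -1, A[1][2] + B[2][2] = 0 + 2 = 2) = -1 (attained at k = 0)
  C[2][0] = min over k of (A[2][0] + B[0][0] = -4 + -5 = -9, A[2][1] + B[1][0] = 6 + 3 = 9, A[2][2] + B[2][0] = 6 + 1 = 7) = -9 (attained at k = 0)
  C[2][1] = min over k of (A[2][0] + B[0][1] = -4 + 7 = 3, A[2][1] + B[1][1] = 6 + 7 = 13, A[2][2] + B[2][1] = 6 + 3 = 9) = 3 (attained at k = 0)
  C[2][2] = min over k of (A[2][0] + B[0][2] = -4 + -2 = -6, A[2][1] + B[1][2] = 6 + 1 = 7, A[2][2] + B[2][2] = 6 + 2 = 8) = -6 (attained at k = 0)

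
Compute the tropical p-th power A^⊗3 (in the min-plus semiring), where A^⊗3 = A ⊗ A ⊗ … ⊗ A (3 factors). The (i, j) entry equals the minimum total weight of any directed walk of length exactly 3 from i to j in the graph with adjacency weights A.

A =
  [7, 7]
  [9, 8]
A^⊗3 =
  [21, 21]
  [23, 23]

Each entry (A^⊗3)_ij equals the minimum over all length-3 walks i = v_0 → v_1 → … → v_3 = j of Σ_t A[v_t][v_{t+1}]. For example, for (i, j) = (0, 1) we minimise over 4 possible intermediate vertex sequences; the minimum is 21, attained along the walk 0 → 0 → 0 → 1.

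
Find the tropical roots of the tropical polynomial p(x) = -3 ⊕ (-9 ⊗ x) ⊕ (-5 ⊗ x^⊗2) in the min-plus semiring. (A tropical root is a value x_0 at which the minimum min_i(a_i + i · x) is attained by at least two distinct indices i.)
Roots: {-4, 6}

Each tropical root is a break point of the lower envelope of the lines y = a_i + i · x (there are 3 lines, with slopes 0, 1, ..., 2). Only the lines that attain the minimum somewhere contribute to roots; other lines are dominated. Here the surviving (envelope) indices are i = 2, i = 1, i = 0.
Intersections between consecutive envelope lines give the roots: for adjacent envelope indices i < j the intersection is x = (a_i − a_j) / (j − i). Reading off the sorted break points: {-4, 6}.
Verification: at each break x_0, at least two indices attain the minimum of min_i(a_i + i · x_0).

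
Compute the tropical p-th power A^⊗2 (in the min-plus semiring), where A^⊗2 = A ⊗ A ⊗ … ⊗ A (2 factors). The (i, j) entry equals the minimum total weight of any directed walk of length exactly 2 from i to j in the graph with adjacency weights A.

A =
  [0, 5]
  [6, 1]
A^⊗2 =
  [0, 5]
  [6, 2]

Each entry (A^⊗2)_ij equals the minimum over all length-2 walks i = v_0 → v_1 → … → v_2 = j of Σ_t A[v_t][v_{t+1}]. For example, for (i, j) = (0, 1) we minimise over 2 possible intermediate vertex sequences; the minimum is 5, attained along the walk 0 → 0 → 1.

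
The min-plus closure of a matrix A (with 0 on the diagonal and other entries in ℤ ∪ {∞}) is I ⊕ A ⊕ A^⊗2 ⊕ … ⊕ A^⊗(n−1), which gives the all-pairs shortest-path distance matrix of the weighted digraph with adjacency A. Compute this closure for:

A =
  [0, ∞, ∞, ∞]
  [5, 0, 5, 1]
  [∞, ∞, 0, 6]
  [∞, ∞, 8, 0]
Closure =
  [0, ∞, ∞, ∞]
  [5, 0, 5, 1]
  [∞, ∞, 0, 6]
  [∞, ∞, 8, 0]

This is the Floyd-Warshall all-pairs shortest-path computation. For each intermediate vertex k = 0, 1, …, 3, update dist[i][j] ← min(dist[i][j], dist[i][k] + dist[k][j]). The final matrix gives, for each (i, j), the minimum total weight of any directed path from i to j (possibly empty when i = j).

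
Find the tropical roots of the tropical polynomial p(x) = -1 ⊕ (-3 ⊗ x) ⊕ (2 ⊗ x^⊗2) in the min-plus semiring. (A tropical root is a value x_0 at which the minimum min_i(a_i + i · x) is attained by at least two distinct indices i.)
Roots: {-5, 2}

Each tropical root is a break point of the lower envelope of the lines y = a_i + i · x (there are 3 lines, with slopes 0, 1, ..., 2). Only the lines that attain the minimum somewhere contribute to roots; other lines are dominated. Here the surviving (envelope) indices are i = 2, i = 1, i = 0.
Intersections between consecutive envelope lines give the roots: for adjacent envelope indices i < j the intersection is x = (a_i − a_j) / (j − i). Reading off the sorted break points: {-5, 2}.
Verification: at each break x_0, at least two indices attain the minimum of min_i(a_i + i · x_0).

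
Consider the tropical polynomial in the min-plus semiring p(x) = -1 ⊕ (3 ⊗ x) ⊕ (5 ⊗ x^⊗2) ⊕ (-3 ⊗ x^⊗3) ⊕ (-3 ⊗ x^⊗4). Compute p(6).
p(6) = -1

A tropical monomial a ⊗ x^⊗i evaluates to a + i · x. Evaluating each term at x = 6:
  Term 0 contributes -1 + 0 · 6 = -1
  Term 1 contributes 3 + 1 · 6 = 9
  Term 2 contributes 5 + 2 · 6 = 17
  Term 3 contributes -3 + 3 · 6 = 15
  Term 4 contributes -3 + 4 · 6 = 21
p(6) = ⊕ of these = min[-1, 9, 17, 15, 21] = -1.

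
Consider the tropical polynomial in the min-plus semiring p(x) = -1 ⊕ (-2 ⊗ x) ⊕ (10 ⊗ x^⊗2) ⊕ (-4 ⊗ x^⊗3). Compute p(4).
p(4) = -1

A tropical monomial a ⊗ x^⊗i evaluates to a + i · x. Evaluating each term at x = 4:
  Term 0 contributes -1 + 0 · 4 = -1
  Term 1 contributes -2 + 1 · 4 = 2
  Term 2 contributes 10 + 2 · 4 = 18
  Term 3 contributes -4 + 3 · 4 = 8
p(4) = ⊕ of these = min[-1, 2, 18, 8] = -1.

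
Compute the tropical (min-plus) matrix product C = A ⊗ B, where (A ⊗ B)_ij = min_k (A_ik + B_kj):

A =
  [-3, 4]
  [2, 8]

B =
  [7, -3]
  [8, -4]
A ⊗ B =
  [4, -6]
  [9, -1]

Apply the min-plus product entry-by-entry:
  C[0][0] = min over k of (A[0][0] + B[0][0] = -3 + 7 = 4, A[0][1] + B[1][0] = 4 + 8 = 12) = 4 (attained at k = 0)
  C[0][1] = min over k of (A[0][0] + B[0][1] = -3 + -3 = -6, A[0][1] + B[1][1] = 4 + -4 = 0) = -6 (attained at k = 0)
  C[1][0] = min over k of (A[1][0] + B[0][0] = 2 + 7 = 9, A[1][1] + B[1][0] = 8 + 8 = 16) = 9 (attained at k = 0)
  C[1][1] = min over k of (A[1][0] + B[0][1] = 2 + -3 = -1, A[1][1] + B[1][1] = 8 + -4 = 4) = -1 (attained at k = 0)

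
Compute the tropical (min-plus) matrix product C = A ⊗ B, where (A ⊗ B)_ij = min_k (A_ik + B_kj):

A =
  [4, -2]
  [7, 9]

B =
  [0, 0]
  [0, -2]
A ⊗ B =
  [-2, -4]
  [7, 7]

Apply the min-plus product entry-by-entry:
  C[0][0] = min over k of (A[0][0] + B[0][0] = 4 + 0 = 4, A[0][1] + B[1][0] = -2 + 0 = -2) = -2 (attained at k = 1)
  C[0][1] = min over k of (A[0][0] + B[0][1] = 4 + 0 = 4, A[0][1] + B[1][1] = -2 + -2 = -4) = -4 (attained at k = 1)
  C[1][0] = min over k of (A[1][0] + B[0][0] = 7 + 0 = 7, A[1][1] + B[1][0] = 9 + 0 = 9) = 7 (attained at k = 0)
  C[1][1] = min over k of (A[1][0] + B[0][1] = 7 + 0 = 7, A[1][1] + B[1][1] = 9 + -2 = 7) = 7 (attained at k = 0)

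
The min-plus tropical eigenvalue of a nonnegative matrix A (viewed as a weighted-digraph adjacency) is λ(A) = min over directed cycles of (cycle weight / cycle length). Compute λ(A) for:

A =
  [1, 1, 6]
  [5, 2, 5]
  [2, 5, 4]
λ(A) = 1

Enumerate directed cycles and compute their means (weight / length). Sample:
  cycle 0 → 0: weight = 1, length = 1, mean = 1/1 ≈ 1.000
  cycle 1 → 1: weight = 2, length = 1, mean = 2/1 ≈ 2.000
  cycle 2 → 2: weight = 4, length = 1, mean = 4/1 ≈ 4.000
  cycle 0 → 1 → 0: weight = 6, length = 2, mean = 6/2 ≈ 3.000
  cycle 0 → 2 → 0: weight = 8, length = 2, mean = 8/2 ≈ 4.000
  cycle 1 → 0 → 1: weight = 6, length = 2, mean = 6/2 ≈ 3.000
Minimum mean = 1.000, attained e.g. along the cycle 0 → 0 with weight 1 and length 1. So λ(A) = 1/1 = 1.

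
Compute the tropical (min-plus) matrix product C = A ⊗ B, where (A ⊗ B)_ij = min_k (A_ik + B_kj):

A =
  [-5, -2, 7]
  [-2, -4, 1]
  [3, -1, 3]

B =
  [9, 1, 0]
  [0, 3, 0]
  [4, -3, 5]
A ⊗ B =
  [-2, -4, -5]
  [-4, -2, -4]
  [-1, 0, -1]

Apply the min-plus product entry-by-entry:
  C[0][0] = min over k of (A[0][0] + B[0][0] = -5 + 9 = 4, A[0][1] + B[1][0] = -2 + 0 = -2, A[0][2] + B[2][0] = 7 + 4 = 11) = -2 (attained at k = 1)
  C[0][1] = min over k of (A[0][0] + B[0][1] = -5 + 1 = -4, A[0][1] + B[1][1] = -2 + 3 = 1, A[0][2] + B[2][1] = 7 + -3 = 4) = -4 (attained at k = 0)
  C[0][2] = min over k of (A[0][0] + B[0][2] = -5 + 0 = -5, A[0][1] + B[1][2] = -2 + 0 = -2, A[0][2] + B[2][2] = 7 + 5 = 12) = -5 (attained at k = 0)
  C[1][0] = min over k of (A[1][0] + B[0][0] = -2 + 9 = 7, A[1][1] + B[1][0] = -4 + 0 = -4, A[1][2] + B[2][0] = 1 + 4 = 5) = -4 (attained at k = 1)
  C[1][1] = min over k of (A[1][0] + B[0][1] = -2 + 1 = -1, A[1][1] + B[1][1] = -4 + 3 = -1, A[1][2] + B[2][1] = 1 + -3 = -2) = -2 (attained at k = 2)
  C[1][2] = min over k of (A[1][0] + B[0][2] = -2 + 0 = -2, A[1][1] + B[1][2] = -4 + 0 = -4, A[1][2] + B[2][2] = 1 + 5 = 6) = -4 (attained at k = 1)
  C[2][0] = min over k of (A[2][0] + B[0][0] = 3 + 9 = 12, A[2][1] + B[1][0] = -1 + 0 = -1, A[2][2] + B[2][0] = 3 + 4 = 7) = -1 (attained at k = 1)
  C[2][1] = min over k of (A[2][0] + B[0][1] = 3 + 1 = 4, A[2][1] + B[1][1] = -1 + 3 = 2, A[2][2] + B[2][1] = 3 + -3 = 0) = 0 (attained at k = 2)
  C[2][2] = min over k of (A[2][0] + B[0][2] = 3 + 0 = 3, A[2][1] + B[1][2] = -1 + 0 = -1, A[2][2] + B[2][2] = 3 + 5 = 8) = -1 (attained at k = 1)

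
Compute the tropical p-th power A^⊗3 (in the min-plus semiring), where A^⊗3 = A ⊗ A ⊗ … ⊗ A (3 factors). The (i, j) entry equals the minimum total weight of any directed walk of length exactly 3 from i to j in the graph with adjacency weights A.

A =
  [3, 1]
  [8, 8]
A^⊗3 =
  [9, 7]
  [14, 12]

Each entry (A^⊗3)_ij equals the minimum over all length-3 walks i = v_0 → v_1 → … → v_3 = j of Σ_t A[v_t][v_{t+1}]. For example, for (i, j) = (0, 1) we minimise over 4 possible intermediate vertex sequences; the minimum is 7, attained along the walk 0 → 0 → 0 → 1.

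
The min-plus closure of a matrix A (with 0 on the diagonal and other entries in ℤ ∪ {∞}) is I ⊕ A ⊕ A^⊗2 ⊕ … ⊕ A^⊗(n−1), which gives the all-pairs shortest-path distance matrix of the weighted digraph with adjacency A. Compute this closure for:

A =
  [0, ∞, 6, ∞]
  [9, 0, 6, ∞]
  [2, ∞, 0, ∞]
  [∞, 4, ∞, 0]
Closure =
  [0, ∞, 6, ∞]
  [8, 0, 6, ∞]
  [2, ∞, 0, ∞]
  [12, 4, 10, 0]

This is the Floyd-Warshall all-pairs shortest-path computation. For each intermediate vertex k = 0, 1, …, 3, update dist[i][j] ← min(dist[i][j], dist[i][k] + dist[k][j]). The final matrix gives, for each (i, j), the minimum total weight of any directed path from i to j (possibly empty when i = j).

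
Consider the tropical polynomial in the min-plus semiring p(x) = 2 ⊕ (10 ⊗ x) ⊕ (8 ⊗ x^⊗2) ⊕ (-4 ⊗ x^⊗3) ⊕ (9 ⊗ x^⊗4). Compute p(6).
p(6) = 2

A tropical monomial a ⊗ x^⊗i evaluates to a + i · x. Evaluating each term at x = 6:
  Term 0 contributes 2 + 0 · 6 = 2
  Term 1 contributes 10 + 1 · 6 = 16
  Term 2 contributes 8 + 2 · 6 = 20
  Term 3 contributes -4 + 3 · 6 = 14
  Term 4 contributes 9 + 4 · 6 = 33
p(6) = ⊕ of these = min[2, 16, 20, 14, 33] = 2.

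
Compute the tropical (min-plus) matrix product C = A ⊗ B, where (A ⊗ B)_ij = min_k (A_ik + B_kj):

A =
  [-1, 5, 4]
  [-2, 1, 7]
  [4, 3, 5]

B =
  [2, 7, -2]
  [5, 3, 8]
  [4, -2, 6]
A ⊗ B =
  [1, 2, -3]
  [0, 4, -4]
  [6, 3, 2]

Apply the min-plus product entry-by-entry:
  C[0][0] = min over k of (A[0][0] + B[0][0] = -1 + 2 = 1, A[0][1] + B[1][0] = 5 + 5 = 10, A[0][2] + B[2][0] = 4 + 4 = 8) = 1 (attained at k = 0)
  C[0][1] = min over k of (A[0][0] + B[0][1] = -1 + 7 = 6, A[0][1] + B[1][1] = 5 + 3 = 8, A[0][2] + B[2][1] = 4 + -2 = 2) = 2 (attained at k = 2)
  C[0][2] = min over k of (A[0][0] + B[0][2] = -1 + -2 = -3, A[0][1] + B[1][2] = 5 + 8 = 13, A[0][2] + B[2][2] = 4 + 6 = 10) = -3 (attained at k = 0)
  C[1][0] = min over k of (A[1][0] + B[0][0] = -2 + 2 = 0, A[1][1] + B[1][0] = 1 + 5 = 6, A[1][2] + B[2][0] = 7 + 4 = 11) = 0 (attained at k = 0)
  C[1][1] = min over k of (A[1][0] + B[0][1] = -2 + 7 = 5, A[1][1] + B[1][1] = 1 + 3 = 4, A[1][2] + B[2][1] = 7 + -2 = 5) = 4 (attained at k = 1)
  C[1][2] = min over k of (A[1][0] + B[0][2] = -2 + -2 = -4, A[1][1] + B[1][2] = 1 + 8 = 9, A[1][2] + B[2][2] = 7 + 6 = 13) = -4 (attained at k = 0)
  C[2][0] = min over k of (A[2][0] + B[0][0] = 4 + 2 = 6, A[2][1] + B[1][0] = 3 + 5 = 8, A[2][2] + B[2][0] = 5 + 4 = 9) = 6 (attained at k = 0)
  C[2][1] = min over k of (A[2][0] + B[0][1] = 4 + 7 = 11, A[2][1] + B[1][1] = 3 + 3 = 6, A[2][2] + B[2][1] = 5 + -2 = 3) = 3 (attained at k = 2)
  C[2][2] = min over k of (A[2][0] + B[0][2] = 4 + -2 = 2, A[2][1] + B[1][2] = 3 + 8 = 11, A[2][2] + B[2][2] = 5 + 6 = 11) = 2 (attained at k = 0)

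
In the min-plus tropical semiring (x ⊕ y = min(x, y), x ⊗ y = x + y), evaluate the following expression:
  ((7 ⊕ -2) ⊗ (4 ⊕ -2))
((7 ⊕ -2) ⊗ (4 ⊕ -2)) = -4

Expand innermost to outermost. Recall ⊕ takes the minimum of its arguments and ⊗ takes their sum. Working out the expression ((7 ⊕ -2) ⊗ (4 ⊕ -2)) gives -4.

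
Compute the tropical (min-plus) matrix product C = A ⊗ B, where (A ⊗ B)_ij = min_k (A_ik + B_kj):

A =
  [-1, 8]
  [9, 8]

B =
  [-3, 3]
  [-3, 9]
A ⊗ B =
  [-4, 2]
  [5, 12]

Apply the min-plus product entry-by-entry:
  C[0][0] = min over k of (A[0][0] + B[0][0] = -1 + -3 = -4, A[0][1] + B[1][0] = 8 + -3 = 5) = -4 (attained at k = 0)
  C[0][1] = min over k of (A[0][0] + B[0][1] = -1 + 3 = 2, A[0][1] + B[1][1] = 8 + 9 = 17) = 2 (attained at k = 0)
  C[1][0] = min over k of (A[1][0] + B[0][0] = 9 + -3 = 6, A[1][1] + B[1][0] = 8 + -3 = 5) = 5 (attained at k = 1)
  C[1][1] = min over k of (A[1][0] + B[0][1] = 9 + 3 = 12, A[1][1] + B[1][1] = 8 + 9 = 17) = 12 (attained at k = 0)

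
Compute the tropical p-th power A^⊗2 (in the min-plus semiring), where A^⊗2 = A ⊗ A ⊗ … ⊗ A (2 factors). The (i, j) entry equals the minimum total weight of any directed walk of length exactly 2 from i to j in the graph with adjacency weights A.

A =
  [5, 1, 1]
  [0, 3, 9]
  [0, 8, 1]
A^⊗2 =
  [1, 4, 2]
  [3, 1, 1]
  [1, 1, 1]

Each entry (A^⊗2)_ij equals the minimum over all length-2 walks i = v_0 → v_1 → … → v_2 = j of Σ_t A[v_t][v_{t+1}]. For example, for (i, j) = (0, 2) we minimise over 3 possible intermediate vertex sequences; the minimum is 2, attained along the walk 0 → 2 → 2.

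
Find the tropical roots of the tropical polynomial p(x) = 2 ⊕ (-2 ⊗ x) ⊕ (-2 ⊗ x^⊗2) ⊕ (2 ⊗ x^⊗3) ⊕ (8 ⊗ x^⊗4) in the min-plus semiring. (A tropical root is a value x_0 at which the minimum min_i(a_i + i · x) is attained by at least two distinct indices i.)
Roots: {-6, -4, 0, 4}

Each tropical root is a break point of the lower envelope of the lines y = a_i + i · x (there are 5 lines, with slopes 0, 1, ..., 4). Only the lines that attain the minimum somewhere contribute to roots; other lines are dominated. Here the surviving (envelope) indices are i = 4, i = 3, i = 2, i = 1, i = 0.
Intersections between consecutive envelope lines give the roots: for adjacent envelope indices i < j the intersection is x = (a_i − a_j) / (j − i). Reading off the sorted break points: {-6, -4, 0, 4}.
Verification: at each break x_0, at least two indices attain the minimum of min_i(a_i + i · x_0).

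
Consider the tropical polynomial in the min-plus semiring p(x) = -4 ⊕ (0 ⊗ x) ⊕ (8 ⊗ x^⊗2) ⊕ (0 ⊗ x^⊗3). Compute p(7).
p(7) = -4

A tropical monomial a ⊗ x^⊗i evaluates to a + i · x. Evaluating each term at x = 7:
  Term 0 contributes -4 + 0 · 7 = -4
  Term 1 contributes 0 + 1 · 7 = 7
  Term 2 contributes 8 + 2 · 7 = 22
  Term 3 contributes 0 + 3 · 7 = 21
p(7) = ⊕ of these = min[-4, 7, 22, 21] = -4.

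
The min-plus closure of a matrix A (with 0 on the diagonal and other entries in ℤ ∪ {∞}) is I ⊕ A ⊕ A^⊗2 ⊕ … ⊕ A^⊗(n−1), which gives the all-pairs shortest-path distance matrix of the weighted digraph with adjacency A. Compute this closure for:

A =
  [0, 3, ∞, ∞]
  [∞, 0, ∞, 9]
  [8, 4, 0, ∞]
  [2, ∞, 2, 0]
Closure =
  [0, 3, 14, 12]
  [11, 0, 11, 9]
  [8, 4, 0, 13]
  [2, 5, 2, 0]

This is the Floyd-Warshall all-pairs shortest-path computation. For each intermediate vertex k = 0, 1, …, 3, update dist[i][j] ← min(dist[i][j], dist[i][k] + dist[k][j]). The final matrix gives, for each (i, j), the minimum total weight of any directed path from i to j (possibly empty when i = j).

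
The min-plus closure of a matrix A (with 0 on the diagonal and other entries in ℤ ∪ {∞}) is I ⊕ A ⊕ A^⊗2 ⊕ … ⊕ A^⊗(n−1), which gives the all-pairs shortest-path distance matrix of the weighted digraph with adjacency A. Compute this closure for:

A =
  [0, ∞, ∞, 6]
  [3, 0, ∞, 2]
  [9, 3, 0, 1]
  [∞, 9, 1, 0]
Closure =
  [0, 10, 7, 6]
  [3, 0, 3, 2]
  [6, 3, 0, 1]
  [7, 4, 1, 0]

This is the Floyd-Warshall all-pairs shortest-path computation. For each intermediate vertex k = 0, 1, …, 3, update dist[i][j] ← min(dist[i][j], dist[i][k] + dist[k][j]). The final matrix gives, for each (i, j), the minimum total weight of any directed path from i to j (possibly empty when i = j).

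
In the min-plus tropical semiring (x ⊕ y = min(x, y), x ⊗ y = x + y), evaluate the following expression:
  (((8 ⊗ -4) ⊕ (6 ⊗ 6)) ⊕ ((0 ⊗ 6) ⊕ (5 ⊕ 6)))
(((8 ⊗ -4) ⊕ (6 ⊗ 6)) ⊕ ((0 ⊗ 6) ⊕ (5 ⊕ 6))) = 4

Expand innermost to outermost. Recall ⊕ takes the minimum of its arguments and ⊗ takes their sum. Working out the expression (((8 ⊗ -4) ⊕ (6 ⊗ 6)) ⊕ ((0 ⊗ 6) ⊕ (5 ⊕ 6))) gives 4.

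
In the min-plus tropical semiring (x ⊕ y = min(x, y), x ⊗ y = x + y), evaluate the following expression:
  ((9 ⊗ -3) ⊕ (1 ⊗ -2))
((9 ⊗ -3) ⊕ (1 ⊗ -2)) = -1

Expand innermost to outermost. Recall ⊕ takes the minimum of its arguments and ⊗ takes their sum. Working out the expression ((9 ⊗ -3) ⊕ (1 ⊗ -2)) gives -1.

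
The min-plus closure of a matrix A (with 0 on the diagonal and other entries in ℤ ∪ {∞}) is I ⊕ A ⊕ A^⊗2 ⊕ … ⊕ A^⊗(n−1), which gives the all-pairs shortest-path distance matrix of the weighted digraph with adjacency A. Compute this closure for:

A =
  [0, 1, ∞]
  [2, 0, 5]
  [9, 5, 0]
Closure =
  [0, 1, 6]
  [2, 0, 5]
  [7, 5, 0]

This is the Floyd-Warshall all-pairs shortest-path computation. For each intermediate vertex k = 0, 1, …, 2, update dist[i][j] ← min(dist[i][j], dist[i][k] + dist[k][j]). The final matrix gives, for each (i, j), the minimum total weight of any directed path from i to j (possibly empty when i = j).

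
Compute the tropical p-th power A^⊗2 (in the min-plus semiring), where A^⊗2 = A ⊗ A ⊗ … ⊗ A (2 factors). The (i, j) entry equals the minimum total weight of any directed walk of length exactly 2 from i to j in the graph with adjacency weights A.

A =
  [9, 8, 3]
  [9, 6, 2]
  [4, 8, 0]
A^⊗2 =
  [7, 11, 3]
  [6, 10, 2]
  [4, 8, 0]

Each entry (A^⊗2)_ij equals the minimum over all length-2 walks i = v_0 → v_1 → … → v_2 = j of Σ_t A[v_t][v_{t+1}]. For example, for (i, j) = (0, 2) we minimise over 3 possible intermediate vertex sequences; the minimum is 3, attained along the walk 0 → 2 → 2.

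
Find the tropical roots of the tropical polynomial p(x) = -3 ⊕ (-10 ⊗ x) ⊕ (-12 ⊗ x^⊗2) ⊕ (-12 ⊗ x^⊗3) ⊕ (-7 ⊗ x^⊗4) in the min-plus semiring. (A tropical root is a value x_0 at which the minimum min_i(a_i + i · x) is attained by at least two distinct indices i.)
Roots: {-5, 0, 2, 7}

Each tropical root is a break point of the lower envelope of the lines y = a_i + i · x (there are 5 lines, with slopes 0, 1, ..., 4). Only the lines that attain the minimum somewhere contribute to roots; other lines are dominated. Here the surviving (envelope) indices are i = 4, i = 3, i = 2, i = 1, i = 0.
Intersections between consecutive envelope lines give the roots: for adjacent envelope indices i < j the intersection is x = (a_i − a_j) / (j − i). Reading off the sorted break points: {-5, 0, 2, 7}.
Verification: at each break x_0, at least two indices attain the minimum of min_i(a_i + i · x_0).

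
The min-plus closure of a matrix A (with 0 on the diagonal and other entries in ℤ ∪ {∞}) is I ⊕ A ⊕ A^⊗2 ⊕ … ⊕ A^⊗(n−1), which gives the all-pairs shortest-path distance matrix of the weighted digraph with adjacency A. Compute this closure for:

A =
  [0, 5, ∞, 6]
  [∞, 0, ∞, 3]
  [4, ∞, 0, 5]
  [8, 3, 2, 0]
Closure =
  [0, 5, 8, 6]
  [9, 0, 5, 3]
  [4, 8, 0, 5]
  [6, 3, 2, 0]

This is the Floyd-Warshall all-pairs shortest-path computation. For each intermediate vertex k = 0, 1, …, 3, update dist[i][j] ← min(dist[i][j], dist[i][k] + dist[k][j]). The final matrix gives, for each (i, j), the minimum total weight of any directed path from i to j (possibly empty when i = j).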